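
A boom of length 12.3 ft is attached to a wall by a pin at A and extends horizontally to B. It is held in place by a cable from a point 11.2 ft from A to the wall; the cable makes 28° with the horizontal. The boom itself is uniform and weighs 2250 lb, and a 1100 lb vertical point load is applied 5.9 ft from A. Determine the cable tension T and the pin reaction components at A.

T = 3866 lb, A_x = 3413 lb, A_y = 1535 lb

ΣM about A: T·sin28°·11.2 − 2250·6.15 − 1100·5.9 = 0 → T = 20327.5/(11.2·0.469472) = 3865.95 ≈ 3866 lb.
ΣF_x = 0: A_x − T·cos28° = 0 → A_x = 3865.95 × 0.882948 = 3413 lb.
ΣF_y = 0: A_y + T·sin28° − 2250 − 1100 = 0 → A_y = 3350 − 3865.95 × 0.469472 = 1535 lb.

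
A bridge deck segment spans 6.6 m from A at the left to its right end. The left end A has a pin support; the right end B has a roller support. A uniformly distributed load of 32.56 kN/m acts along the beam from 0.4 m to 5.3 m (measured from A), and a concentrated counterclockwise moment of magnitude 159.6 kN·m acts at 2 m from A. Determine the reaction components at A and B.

Resultant of the distributed load: 32.56 × 4.9 = 159.544 kN at 2.85 m from A.
Moments about A: B_y·6.6 − (32.56·4.9)·2.85 + 159.6 = 0 → B_y = 295.1004/6.6 = 44.7122 ≈ 44.71 kN.
ΣF_y = 0: A_y + 44.7122 − 32.56·4.9 = 0 → A_y = 114.8 kN.
ΣF_x = 0: no horizontal applied forces, so A_x = 0.

A_x = 0, A_y = 114.8 kN, B_y = 44.71 kN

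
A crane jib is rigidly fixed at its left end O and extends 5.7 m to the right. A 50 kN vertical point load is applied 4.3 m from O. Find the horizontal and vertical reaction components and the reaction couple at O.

ΣF_x = 0: O_x = 0.
ΣF_y = 0: O_y − 50 = 0 → O_y = 50.00 kN.
ΣM about O: M_O − 50·4.3 = 0 → M_O = 215.0 kN·m.

O_x = 0, O_y = 50.00 kN, M_O = 215.0 kN·m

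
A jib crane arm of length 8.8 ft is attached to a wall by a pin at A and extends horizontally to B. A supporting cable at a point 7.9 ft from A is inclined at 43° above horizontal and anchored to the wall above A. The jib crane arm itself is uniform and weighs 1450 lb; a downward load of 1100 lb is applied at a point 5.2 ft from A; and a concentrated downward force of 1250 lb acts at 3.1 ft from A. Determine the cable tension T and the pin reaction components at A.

ΣM about A: T·sin43°·7.9 − 1450·4.4 − 1100·5.2 − 1250·3.1 = 0 → T = 15975/(7.9·0.681998) = 2965.04 ≈ 2965 lb.
ΣF_x = 0: A_x − T·cos43° = 0 → A_x = 2965.04 × 0.731354 = 2168 lb.
ΣF_y = 0: A_y + T·sin43° − 1450 − 1100 − 1250 = 0 → A_y = 3800 − 2965.04 × 0.681998 = 1778 lb.

T = 2965 lb, A_x = 2168 lb, A_y = 1778 lb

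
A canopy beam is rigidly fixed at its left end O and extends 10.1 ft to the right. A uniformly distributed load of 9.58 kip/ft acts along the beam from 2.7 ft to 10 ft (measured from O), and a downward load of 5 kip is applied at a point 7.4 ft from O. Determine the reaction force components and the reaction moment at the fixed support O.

O_x = 0, O_y = 74.93 kip, M_O = 481.1 kip·ft

Resultant of the distributed load: 9.58 × 7.3 = 69.934 kip at 6.35 ft from O.
ΣF_x = 0: O_x = 0.
ΣF_y = 0: O_y − 9.58·7.3 − 5 = 0 → O_y = 74.93 kip.
ΣM about O: M_O − (9.58·7.3)·6.35 − 5·7.4 = 0 → M_O = 481.1 kip·ft.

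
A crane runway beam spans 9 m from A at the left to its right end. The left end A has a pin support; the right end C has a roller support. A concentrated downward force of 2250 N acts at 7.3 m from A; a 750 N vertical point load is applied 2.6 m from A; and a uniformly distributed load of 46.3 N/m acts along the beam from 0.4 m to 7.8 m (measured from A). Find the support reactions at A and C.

A_x = 0, A_y = 1145 N, C_y = 2198 N

Resultant of the distributed load: 46.3 × 7.4 = 342.62 N at 4.1 m from A.
Taking moments about A: C_y·9 − 2250·7.3 − 750·2.6 − (46.3·7.4)·4.1 = 0 → C_y = 19779.742/9 = 2197.75 ≈ 2198 N.
ΣF_y = 0: A_y + 2197.75 − 2250 − 750 − 46.3·7.4 = 0 → A_y = 1145 N.
ΣF_x = 0: no horizontal applied forces, so A_x = 0.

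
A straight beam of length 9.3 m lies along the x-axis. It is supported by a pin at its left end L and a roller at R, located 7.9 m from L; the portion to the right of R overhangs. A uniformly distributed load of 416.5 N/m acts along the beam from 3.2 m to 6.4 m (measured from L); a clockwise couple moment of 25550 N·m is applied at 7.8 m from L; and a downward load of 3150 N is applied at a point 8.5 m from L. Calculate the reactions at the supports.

L_x = 0, L_y = -2950 N, R_y = 7433 N

Resultant of the distributed load: 416.5 × 3.2 = 1332.8 N at 4.8 m from L.
Moments about L: R_y·7.9 − (416.5·3.2)·4.8 − 25550 − 3150·8.5 = 0 → R_y = 58722.44/7.9 = 7433.22 ≈ 7433 N.
ΣF_y = 0: L_y + 7433.22 − 416.5·3.2 − 3150 = 0 → L_y = -2950 N.
ΣF_x = 0: no horizontal applied forces, so L_x = 0.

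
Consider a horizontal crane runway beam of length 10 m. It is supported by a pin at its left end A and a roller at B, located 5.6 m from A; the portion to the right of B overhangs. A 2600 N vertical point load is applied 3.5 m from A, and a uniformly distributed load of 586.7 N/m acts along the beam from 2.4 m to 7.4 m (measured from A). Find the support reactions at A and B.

A_x = 0, A_y = 1342 N, B_y = 4192 N

Resultant of the distributed load: 586.7 × 5 = 2933.5 N at 4.9 m from A.
Moments about A: B_y·5.6 − 2600·3.5 − (586.7·5)·4.9 = 0 → B_y = 23474.15/5.6 = 4191.81 ≈ 4192 N.
ΣF_y = 0: A_y + 4191.81 − 2600 − 586.7·5 = 0 → A_y = 1342 N.
ΣF_x = 0: no horizontal applied forces, so A_x = 0.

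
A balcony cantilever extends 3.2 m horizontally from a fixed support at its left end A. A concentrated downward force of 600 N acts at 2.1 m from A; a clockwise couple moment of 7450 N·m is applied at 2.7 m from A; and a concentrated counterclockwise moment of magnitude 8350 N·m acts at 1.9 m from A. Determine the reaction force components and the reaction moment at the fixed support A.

ΣF_x = 0: A_x = 0.
ΣF_y = 0: A_y − 600 = 0 → A_y = 600.0 N.
ΣM about A: M_A − 600·2.1 − 7450 + 8350 = 0 → M_A = 360.0 N·m.

A_x = 0, A_y = 600.0 N, M_A = 360.0 N·m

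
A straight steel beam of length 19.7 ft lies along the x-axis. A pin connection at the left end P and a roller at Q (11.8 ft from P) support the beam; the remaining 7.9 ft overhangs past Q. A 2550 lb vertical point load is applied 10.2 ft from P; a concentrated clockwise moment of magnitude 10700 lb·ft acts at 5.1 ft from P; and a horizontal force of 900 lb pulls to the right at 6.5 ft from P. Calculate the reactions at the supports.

ΣM about P: Q_y·11.8 − 2550·10.2 − 10700 = 0 → Q_y = 36710/11.8 = 3111.02 ≈ 3111 lb.
ΣF_y = 0: P_y + 3111.02 − 2550 = 0 → P_y = -561.0 lb.
ΣF_x = 0: P_x + 900 = 0 → P_x = -900.0 lb.

P_x = -900.0 lb, P_y = -561.0 lb, Q_y = 3111 lb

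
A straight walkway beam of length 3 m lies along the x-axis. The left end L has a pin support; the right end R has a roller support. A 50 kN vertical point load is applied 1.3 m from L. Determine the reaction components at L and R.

L_x = 0, L_y = 28.33 kN, R_y = 21.67 kN

Taking moments about L: R_y·3 − 50·1.3 = 0 → R_y = 65/3 = 21.6667 ≈ 21.67 kN.
ΣF_y = 0: L_y + 21.6667 − 50 = 0 → L_y = 28.33 kN.
ΣF_x = 0: no horizontal applied forces, so L_x = 0.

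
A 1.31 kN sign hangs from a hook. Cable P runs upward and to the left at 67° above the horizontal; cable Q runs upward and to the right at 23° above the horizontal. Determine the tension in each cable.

T_P = 1.206 kN, T_Q = 0.5119 kN

ΣF_x = 0: −T_P·cos67° + T_Q·cos23° = 0 → T_Q = 0.424475·T_P.
ΣF_y = 0: T_P·sin67° + T_Q·sin23° = 1.31.
Substitute: T_P·(0.920505 + 0.424475·0.390731) = 1.31 → T_P = 1.20586 ≈ 1.206 kN.
Then T_Q = 0.424475 × 1.20586 = 0.5119 kN.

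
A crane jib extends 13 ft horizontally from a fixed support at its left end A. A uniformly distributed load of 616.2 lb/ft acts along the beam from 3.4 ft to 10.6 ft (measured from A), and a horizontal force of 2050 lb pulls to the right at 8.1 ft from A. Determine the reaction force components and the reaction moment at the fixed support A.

A_x = -2050 lb, A_y = 4437 lb, M_A = 31060 lb·ft

Resultant of the distributed load: 616.2 × 7.2 = 4436.64 lb at 7 ft from A.
ΣF_x = 0: A_x + 2050 = 0 → A_x = -2050 lb.
ΣF_y = 0: A_y − 616.2·7.2 = 0 → A_y = 4437 lb.
ΣM about A: M_A − (616.2·7.2)·7 = 0 → M_A = 31060 lb·ft.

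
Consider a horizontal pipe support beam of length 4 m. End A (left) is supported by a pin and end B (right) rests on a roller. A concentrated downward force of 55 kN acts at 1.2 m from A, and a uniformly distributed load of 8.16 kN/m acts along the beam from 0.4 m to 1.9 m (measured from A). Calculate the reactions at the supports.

Resultant of the distributed load: 8.16 × 1.5 = 12.24 kN at 1.15 m from A.
Taking moments about A: B_y·4 − 55·1.2 − (8.16·1.5)·1.15 = 0 → B_y = 80.076/4 = 20.019 ≈ 20.02 kN.
ΣF_y = 0: A_y + 20.019 − 55 − 8.16·1.5 = 0 → A_y = 47.22 kN.
ΣF_x = 0: no horizontal applied forces, so A_x = 0.

A_x = 0, A_y = 47.22 kN, B_y = 20.02 kN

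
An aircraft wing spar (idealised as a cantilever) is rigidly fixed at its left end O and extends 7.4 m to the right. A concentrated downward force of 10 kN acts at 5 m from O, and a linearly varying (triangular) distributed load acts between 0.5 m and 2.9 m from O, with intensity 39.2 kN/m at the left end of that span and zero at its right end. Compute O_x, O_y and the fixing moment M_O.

Resultant of the triangular load: ½ × 39.2 × 2.4 = 47.04 kN, acting at 1.3 m from O (one-third of the span from the peak).
ΣF_x = 0: O_x = 0.
ΣF_y = 0: O_y − 10 − ½·39.2·2.4 = 0 → O_y = 57.04 kN.
ΣM about O: M_O − 10·5 − (½·39.2·2.4)·1.3 = 0 → M_O = 111.2 kN·m.

O_x = 0, O_y = 57.04 kN, M_O = 111.2 kN·m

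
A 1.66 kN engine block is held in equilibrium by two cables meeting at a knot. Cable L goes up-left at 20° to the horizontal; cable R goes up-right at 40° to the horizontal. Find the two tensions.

T_L = 1.468 kN, T_R = 1.801 kN

ΣF_x = 0: −T_L·cos20° + T_R·cos40° = 0 → T_R = 1.22668·T_L.
ΣF_y = 0: T_L·sin20° + T_R·sin40° = 1.66.
Substitute: T_L·(0.34202 + 1.22668·0.642788) = 1.66 → T_L = 1.46836 ≈ 1.468 kN.
Then T_R = 1.22668 × 1.46836 = 1.801 kN.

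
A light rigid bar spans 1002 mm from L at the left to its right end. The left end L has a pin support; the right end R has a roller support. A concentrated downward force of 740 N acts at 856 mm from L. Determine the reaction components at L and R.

L_x = 0, L_y = 107.8 N, R_y = 632.2 N

Moments about L: R_y·1002 − 740·856 = 0 → R_y = 633440/1002 = 632.176 ≈ 632.2 N.
ΣF_y = 0: L_y + 632.176 − 740 = 0 → L_y = 107.8 N.
ΣF_x = 0: no horizontal applied forces, so L_x = 0.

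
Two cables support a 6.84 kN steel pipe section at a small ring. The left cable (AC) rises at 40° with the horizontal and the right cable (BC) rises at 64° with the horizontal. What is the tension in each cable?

ΣF_x = 0: −T_AC·cos40° + T_BC·cos64° = 0 → T_BC = 1.74748·T_AC.
ΣF_y = 0: T_AC·sin40° + T_BC·sin64° = 6.84.
Substitute: T_AC·(0.642788 + 1.74748·0.898794) = 6.84 → T_AC = 3.09025 ≈ 3.090 kN.
Then T_BC = 1.74748 × 3.09025 = 5.400 kN.

T_AC = 3.090 kN, T_BC = 5.400 kN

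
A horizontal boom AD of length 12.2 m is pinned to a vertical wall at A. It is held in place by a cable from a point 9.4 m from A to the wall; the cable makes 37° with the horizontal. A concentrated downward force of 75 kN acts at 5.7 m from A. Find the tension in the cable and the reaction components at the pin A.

ΣM about A: T·sin37°·9.4 − 75·5.7 = 0 → T = 427.5/(9.4·0.601815) = 75.5693 ≈ 75.57 kN.
ΣF_x = 0: A_x − T·cos37° = 0 → A_x = 75.5693 × 0.798636 = 60.35 kN.
ΣF_y = 0: A_y + T·sin37° − 75 = 0 → A_y = 75 − 75.5693 × 0.601815 = 29.52 kN.

T = 75.57 kN, A_x = 60.35 kN, A_y = 29.52 kN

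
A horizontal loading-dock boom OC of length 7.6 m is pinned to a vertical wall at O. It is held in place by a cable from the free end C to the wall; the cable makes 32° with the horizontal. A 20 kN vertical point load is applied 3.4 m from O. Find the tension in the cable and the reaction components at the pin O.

T = 16.88 kN, O_x = 14.32 kN, O_y = 11.05 kN

ΣM about O: T·sin32°·7.6 − 20·3.4 = 0 → T = 68/(7.6·0.529919) = 16.8844 ≈ 16.88 kN.
ΣF_x = 0: O_x − T·cos32° = 0 → O_x = 16.8844 × 0.848048 = 14.32 kN.
ΣF_y = 0: O_y + T·sin32° − 20 = 0 → O_y = 20 − 16.8844 × 0.529919 = 11.05 kN.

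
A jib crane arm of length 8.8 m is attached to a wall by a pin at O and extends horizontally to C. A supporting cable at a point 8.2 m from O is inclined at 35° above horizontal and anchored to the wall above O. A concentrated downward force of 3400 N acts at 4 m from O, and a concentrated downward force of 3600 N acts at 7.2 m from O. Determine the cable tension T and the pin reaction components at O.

ΣM about O: T·sin35°·8.2 − 3400·4 − 3600·7.2 = 0 → T = 39520/(8.2·0.573576) = 8402.57 ≈ 8403 N.
ΣF_x = 0: O_x − T·cos35° = 0 → O_x = 8402.57 × 0.819152 = 6883 N.
ΣF_y = 0: O_y + T·sin35° − 3400 − 3600 = 0 → O_y = 7000 − 8402.57 × 0.573576 = 2180 N.

T = 8403 N, O_x = 6883 N, O_y = 2180 N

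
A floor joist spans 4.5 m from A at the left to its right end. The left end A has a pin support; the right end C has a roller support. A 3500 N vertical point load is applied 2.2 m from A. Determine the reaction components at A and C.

A_x = 0, A_y = 1789 N, C_y = 1711 N

ΣM about A: C_y·4.5 − 3500·2.2 = 0 → C_y = 7700/4.5 = 1711.11 ≈ 1711 N.
ΣF_y = 0: A_y + 1711.11 − 3500 = 0 → A_y = 1789 N.
ΣF_x = 0: no horizontal applied forces, so A_x = 0.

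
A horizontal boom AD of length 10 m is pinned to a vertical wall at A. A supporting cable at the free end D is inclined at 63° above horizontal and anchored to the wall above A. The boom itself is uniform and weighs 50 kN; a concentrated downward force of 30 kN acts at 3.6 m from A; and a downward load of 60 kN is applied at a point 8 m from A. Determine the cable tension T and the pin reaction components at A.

ΣM about A: T·sin63°·10 − 50·5 − 30·3.6 − 60·8 = 0 → T = 838/(10·0.891007) = 94.0509 ≈ 94.05 kN.
ΣF_x = 0: A_x − T·cos63° = 0 → A_x = 94.0509 × 0.45399 = 42.70 kN.
ΣF_y = 0: A_y + T·sin63° − 50 − 30 − 60 = 0 → A_y = 140 − 94.0509 × 0.891007 = 56.20 kN.

T = 94.05 kN, A_x = 42.70 kN, A_y = 56.20 kN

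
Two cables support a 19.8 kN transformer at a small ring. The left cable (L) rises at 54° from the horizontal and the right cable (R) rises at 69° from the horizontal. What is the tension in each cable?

ΣF_x = 0: −T_L·cos54° + T_R·cos69° = 0 → T_R = 1.64017·T_L.
ΣF_y = 0: T_L·sin54° + T_R·sin69° = 19.8.
Substitute: T_L·(0.809017 + 1.64017·0.93358) = 19.8 → T_L = 8.46065 ≈ 8.461 kN.
Then T_R = 1.64017 × 8.46065 = 13.88 kN.

T_L = 8.461 kN, T_R = 13.88 kN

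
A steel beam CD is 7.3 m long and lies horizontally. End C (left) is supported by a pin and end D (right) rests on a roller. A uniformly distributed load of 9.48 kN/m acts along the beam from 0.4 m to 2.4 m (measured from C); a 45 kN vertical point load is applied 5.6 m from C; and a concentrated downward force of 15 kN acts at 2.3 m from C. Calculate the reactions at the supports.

Resultant of the distributed load: 9.48 × 2 = 18.96 kN at 1.4 m from C.
ΣM about C: D_y·7.3 − (9.48·2)·1.4 − 45·5.6 − 15·2.3 = 0 → D_y = 313.044/7.3 = 42.8827 ≈ 42.88 kN.
ΣF_y = 0: C_y + 42.8827 − 9.48·2 − 45 − 15 = 0 → C_y = 36.08 kN.
ΣF_x = 0: no horizontal applied forces, so C_x = 0.

C_x = 0, C_y = 36.08 kN, D_y = 42.88 kN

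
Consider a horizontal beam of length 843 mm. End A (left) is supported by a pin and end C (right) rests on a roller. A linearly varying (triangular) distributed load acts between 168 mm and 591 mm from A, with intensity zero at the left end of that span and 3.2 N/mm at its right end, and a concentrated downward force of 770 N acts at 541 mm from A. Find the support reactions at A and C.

Resultant of the triangular load: ½ × 3.2 × 423 = 676.8 N, acting at 450 mm from A (one-third of the span from the peak).
Taking moments about A: C_y·843 − (½·3.2·423)·450 − 770·541 = 0 → C_y = 721130/843 = 855.433 ≈ 855.4 N.
ΣF_y = 0: A_y + 855.433 − ½·3.2·423 − 770 = 0 → A_y = 591.4 N.
ΣF_x = 0: no horizontal applied forces, so A_x = 0.

A_x = 0, A_y = 591.4 N, C_y = 855.4 N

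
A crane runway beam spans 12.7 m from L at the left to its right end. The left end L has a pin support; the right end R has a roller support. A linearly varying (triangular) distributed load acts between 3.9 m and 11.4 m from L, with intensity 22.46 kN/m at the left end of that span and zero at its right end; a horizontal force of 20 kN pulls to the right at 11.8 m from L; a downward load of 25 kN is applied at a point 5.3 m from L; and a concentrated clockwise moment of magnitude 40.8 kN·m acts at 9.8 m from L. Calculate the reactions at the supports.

L_x = -20.00 kN, L_y = 53.14 kN, R_y = 56.09 kN

Resultant of the triangular load: ½ × 22.46 × 7.5 = 84.225 kN, acting at 6.4 m from L (one-third of the span from the peak).
Taking moments about L: R_y·12.7 − (½·22.46·7.5)·6.4 − 25·5.3 − 40.8 = 0 → R_y = 712.34/12.7 = 56.0898 ≈ 56.09 kN.
ΣF_y = 0: L_y + 56.0898 − ½·22.46·7.5 − 25 = 0 → L_y = 53.14 kN.
ΣF_x = 0: L_x + 20 = 0 → L_x = -20.00 kN.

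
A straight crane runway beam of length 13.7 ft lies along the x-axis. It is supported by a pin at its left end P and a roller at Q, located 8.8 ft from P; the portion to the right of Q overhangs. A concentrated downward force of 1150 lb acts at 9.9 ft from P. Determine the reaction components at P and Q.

P_x = 0, P_y = -143.8 lb, Q_y = 1294 lb

Taking moments about P: Q_y·8.8 − 1150·9.9 = 0 → Q_y = 11385/8.8 = 1293.75 ≈ 1294 lb.
ΣF_y = 0: P_y + 1293.75 − 1150 = 0 → P_y = -143.8 lb.
ΣF_x = 0: no horizontal applied forces, so P_x = 0.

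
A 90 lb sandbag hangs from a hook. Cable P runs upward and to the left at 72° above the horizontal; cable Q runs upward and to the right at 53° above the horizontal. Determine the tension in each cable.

T_P = 66.12 lb, T_Q = 33.95 lb

ΣF_x = 0: −T_P·cos72° + T_Q·cos53° = 0 → T_Q = 0.513475·T_P.
ΣF_y = 0: T_P·sin72° + T_Q·sin53° = 90.
Substitute: T_P·(0.951057 + 0.513475·0.798636) = 90 → T_P = 66.1212 ≈ 66.12 lb.
Then T_Q = 0.513475 × 66.1212 = 33.95 lb.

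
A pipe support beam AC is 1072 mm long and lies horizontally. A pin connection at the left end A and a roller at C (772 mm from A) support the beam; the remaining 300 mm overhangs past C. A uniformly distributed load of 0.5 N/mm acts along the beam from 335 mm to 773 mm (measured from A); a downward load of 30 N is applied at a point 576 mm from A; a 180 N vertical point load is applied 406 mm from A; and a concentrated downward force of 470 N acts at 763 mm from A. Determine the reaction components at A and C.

Resultant of the distributed load: 0.5 × 438 = 219 N at 554 mm from A.
ΣM about A: C_y·772 − (0.5·438)·554 − 30·576 − 180·406 − 470·763 = 0 → C_y = 570296/772 = 738.725 ≈ 738.7 N.
ΣF_y = 0: A_y + 738.725 − 0.5·438 − 30 − 180 − 470 = 0 → A_y = 160.3 N.
ΣF_x = 0: no horizontal applied forces, so A_x = 0.

A_x = 0, A_y = 160.3 N, C_y = 738.7 N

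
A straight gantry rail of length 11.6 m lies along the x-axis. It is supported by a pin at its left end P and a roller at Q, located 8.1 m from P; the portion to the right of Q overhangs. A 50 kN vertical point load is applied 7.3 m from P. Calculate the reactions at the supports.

P_x = 0, P_y = 4.938 kN, Q_y = 45.06 kN

Moments about P: Q_y·8.1 − 50·7.3 = 0 → Q_y = 365/8.1 = 45.0617 ≈ 45.06 kN.
ΣF_y = 0: P_y + 45.0617 − 50 = 0 → P_y = 4.938 kN.
ΣF_x = 0: no horizontal applied forces, so P_x = 0.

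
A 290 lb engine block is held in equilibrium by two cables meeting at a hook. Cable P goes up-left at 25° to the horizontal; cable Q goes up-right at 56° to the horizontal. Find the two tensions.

T_P = 164.2 lb, T_Q = 266.1 lb

ΣF_x = 0: −T_P·cos25° + T_Q·cos56° = 0 → T_Q = 1.62074·T_P.
ΣF_y = 0: T_P·sin25° + T_Q·sin56° = 290.
Substitute: T_P·(0.422618 + 1.62074·0.829038) = 290 → T_P = 164.188 ≈ 164.2 lb.
Then T_Q = 1.62074 × 164.188 = 266.1 lb.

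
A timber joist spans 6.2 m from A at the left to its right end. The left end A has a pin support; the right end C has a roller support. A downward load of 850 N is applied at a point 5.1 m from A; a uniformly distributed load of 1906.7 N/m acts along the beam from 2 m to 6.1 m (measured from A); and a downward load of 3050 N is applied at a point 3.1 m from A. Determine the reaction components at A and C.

Resultant of the distributed load: 1906.7 × 4.1 = 7817.47 N at 4.05 m from A.
Taking moments about A: C_y·6.2 − 850·5.1 − (1906.7·4.1)·4.05 − 3050·3.1 = 0 → C_y = 45450.7535/6.2 = 7330.77 ≈ 7331 N.
ΣF_y = 0: A_y + 7330.77 − 850 − 1906.7·4.1 − 3050 = 0 → A_y = 4387 N.
ΣF_x = 0: no horizontal applied forces, so A_x = 0.

A_x = 0, A_y = 4387 N, C_y = 7331 N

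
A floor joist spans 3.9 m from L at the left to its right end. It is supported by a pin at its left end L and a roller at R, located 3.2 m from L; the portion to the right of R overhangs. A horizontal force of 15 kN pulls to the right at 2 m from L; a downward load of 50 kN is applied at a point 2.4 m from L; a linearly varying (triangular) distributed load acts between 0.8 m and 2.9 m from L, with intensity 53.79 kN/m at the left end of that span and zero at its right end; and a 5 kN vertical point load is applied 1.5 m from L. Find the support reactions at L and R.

L_x = -15.00 kN, L_y = 45.16 kN, R_y = 66.32 kN

Resultant of the triangular load: ½ × 53.79 × 2.1 = 56.4795 kN, acting at 1.5 m from L (one-third of the span from the peak).
ΣM about L: R_y·3.2 − 50·2.4 − (½·53.79·2.1)·1.5 − 5·1.5 = 0 → R_y = 212.21925/3.2 = 66.3185 ≈ 66.32 kN.
ΣF_y = 0: L_y + 66.3185 − 50 − ½·53.79·2.1 − 5 = 0 → L_y = 45.16 kN.
ΣF_x = 0: L_x + 15 = 0 → L_x = -15.00 kN.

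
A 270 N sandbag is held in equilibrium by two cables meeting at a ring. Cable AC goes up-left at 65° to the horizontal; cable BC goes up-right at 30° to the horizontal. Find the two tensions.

T_AC = 234.7 N, T_BC = 114.5 N

ΣF_x = 0: −T_AC·cos65° + T_BC·cos30° = 0 → T_BC = 0.487998·T_AC.
ΣF_y = 0: T_AC·sin65° + T_BC·sin30° = 270.
Substitute: T_AC·(0.906308 + 0.487998·0.5) = 270 → T_AC = 234.72 ≈ 234.7 N.
Then T_BC = 0.487998 × 234.72 = 114.5 N.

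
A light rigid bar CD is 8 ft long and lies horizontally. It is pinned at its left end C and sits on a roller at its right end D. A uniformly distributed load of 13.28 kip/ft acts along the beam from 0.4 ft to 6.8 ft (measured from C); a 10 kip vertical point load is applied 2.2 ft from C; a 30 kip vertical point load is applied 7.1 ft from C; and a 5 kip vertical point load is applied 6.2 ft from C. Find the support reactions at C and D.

C_x = 0, C_y = 58.50 kip, D_y = 71.50 kip

Resultant of the distributed load: 13.28 × 6.4 = 84.992 kip at 3.6 ft from C.
Moments about C: D_y·8 − (13.28·6.4)·3.6 − 10·2.2 − 30·7.1 − 5·6.2 = 0 → D_y = 571.9712/8 = 71.4964 ≈ 71.50 kip.
ΣF_y = 0: C_y + 71.4964 − 13.28·6.4 − 10 − 30 − 5 = 0 → C_y = 58.50 kip.
ΣF_x = 0: no horizontal applied forces, so C_x = 0.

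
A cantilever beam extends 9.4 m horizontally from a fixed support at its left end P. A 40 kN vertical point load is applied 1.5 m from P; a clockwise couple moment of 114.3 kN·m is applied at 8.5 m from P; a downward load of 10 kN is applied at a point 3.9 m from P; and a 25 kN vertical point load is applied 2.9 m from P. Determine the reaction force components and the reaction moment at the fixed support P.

ΣF_x = 0: P_x = 0.
ΣF_y = 0: P_y − 40 − 10 − 25 = 0 → P_y = 75.00 kN.
ΣM about P: M_P − 40·1.5 − 114.3 − 10·3.9 − 25·2.9 = 0 → M_P = 285.8 kN·m.

P_x = 0, P_y = 75.00 kN, M_P = 285.8 kN·m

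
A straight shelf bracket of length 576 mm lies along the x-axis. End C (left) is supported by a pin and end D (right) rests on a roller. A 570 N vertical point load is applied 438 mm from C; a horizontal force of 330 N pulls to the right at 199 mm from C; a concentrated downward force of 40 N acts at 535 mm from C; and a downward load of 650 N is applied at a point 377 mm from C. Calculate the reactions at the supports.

C_x = -330.0 N, C_y = 364.0 N, D_y = 896.0 N

Taking moments about C: D_y·576 − 570·438 − 40·535 − 650·377 = 0 → D_y = 516110/576 = 896.024 ≈ 896.0 N.
ΣF_y = 0: C_y + 896.024 − 570 − 40 − 650 = 0 → C_y = 364.0 N.
ΣF_x = 0: C_x + 330 = 0 → C_x = -330.0 N.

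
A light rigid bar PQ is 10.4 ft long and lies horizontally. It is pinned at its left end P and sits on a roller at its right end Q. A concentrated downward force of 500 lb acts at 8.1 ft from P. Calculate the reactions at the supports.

Moments about P: Q_y·10.4 − 500·8.1 = 0 → Q_y = 4050/10.4 = 389.423 ≈ 389.4 lb.
ΣF_y = 0: P_y + 389.423 − 500 = 0 → P_y = 110.6 lb.
ΣF_x = 0: no horizontal applied forces, so P_x = 0.

P_x = 0, P_y = 110.6 lb, Q_y = 389.4 lb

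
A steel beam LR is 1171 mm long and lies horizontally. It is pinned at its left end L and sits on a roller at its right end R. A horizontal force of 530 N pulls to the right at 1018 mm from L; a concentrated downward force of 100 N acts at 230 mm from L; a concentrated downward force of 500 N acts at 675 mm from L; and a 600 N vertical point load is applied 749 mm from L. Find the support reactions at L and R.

L_x = -530.0 N, L_y = 508.4 N, R_y = 691.6 N

ΣM about L: R_y·1171 − 100·230 − 500·675 − 600·749 = 0 → R_y = 809900/1171 = 691.631 ≈ 691.6 N.
ΣF_y = 0: L_y + 691.631 − 100 − 500 − 600 = 0 → L_y = 508.4 N.
ΣF_x = 0: L_x + 530 = 0 → L_x = -530.0 N.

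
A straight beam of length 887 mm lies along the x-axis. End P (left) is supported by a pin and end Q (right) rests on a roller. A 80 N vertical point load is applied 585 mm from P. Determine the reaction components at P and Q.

P_x = 0, P_y = 27.24 N, Q_y = 52.76 N

Taking moments about P: Q_y·887 − 80·585 = 0 → Q_y = 46800/887 = 52.7621 ≈ 52.76 N.
ΣF_y = 0: P_y + 52.7621 − 80 = 0 → P_y = 27.24 N.
ΣF_x = 0: no horizontal applied forces, so P_x = 0.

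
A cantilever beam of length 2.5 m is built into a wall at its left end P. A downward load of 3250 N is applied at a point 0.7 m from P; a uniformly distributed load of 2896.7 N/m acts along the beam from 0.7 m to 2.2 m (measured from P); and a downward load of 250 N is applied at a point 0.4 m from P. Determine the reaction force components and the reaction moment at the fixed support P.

Resultant of the distributed load: 2896.7 × 1.5 = 4345.05 N at 1.45 m from P.
ΣF_x = 0: P_x = 0.
ΣF_y = 0: P_y − 3250 − 2896.7·1.5 − 250 = 0 → P_y = 7845 N.
ΣM about P: M_P − 3250·0.7 − (2896.7·1.5)·1.45 − 250·0.4 = 0 → M_P = 8675 N·m.

P_x = 0, P_y = 7845 N, M_P = 8675 N·m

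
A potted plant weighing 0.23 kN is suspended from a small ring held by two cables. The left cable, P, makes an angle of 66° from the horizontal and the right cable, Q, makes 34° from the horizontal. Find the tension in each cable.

T_P = 0.1936 kN, T_Q = 0.09499 kN

ΣF_x = 0: −T_P·cos66° + T_Q·cos34° = 0 → T_Q = 0.490613·T_P.
ΣF_y = 0: T_P·sin66° + T_Q·sin34° = 0.23.
Substitute: T_P·(0.913545 + 0.490613·0.559193) = 0.23 → T_P = 0.19362 ≈ 0.1936 kN.
Then T_Q = 0.490613 × 0.19362 = 0.09499 kN.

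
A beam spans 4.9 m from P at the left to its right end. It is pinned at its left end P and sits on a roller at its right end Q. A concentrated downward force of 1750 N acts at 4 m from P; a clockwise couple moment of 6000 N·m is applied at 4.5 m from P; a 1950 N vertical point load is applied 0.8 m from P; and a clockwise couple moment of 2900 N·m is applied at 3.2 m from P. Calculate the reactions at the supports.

ΣM about P: Q_y·4.9 − 1750·4 − 6000 − 1950·0.8 − 2900 = 0 → Q_y = 17460/4.9 = 3563.27 ≈ 3563 N.
ΣF_y = 0: P_y + 3563.27 − 1750 − 1950 = 0 → P_y = 136.7 N.
ΣF_x = 0: no horizontal applied forces, so P_x = 0.

P_x = 0, P_y = 136.7 N, Q_y = 3563 N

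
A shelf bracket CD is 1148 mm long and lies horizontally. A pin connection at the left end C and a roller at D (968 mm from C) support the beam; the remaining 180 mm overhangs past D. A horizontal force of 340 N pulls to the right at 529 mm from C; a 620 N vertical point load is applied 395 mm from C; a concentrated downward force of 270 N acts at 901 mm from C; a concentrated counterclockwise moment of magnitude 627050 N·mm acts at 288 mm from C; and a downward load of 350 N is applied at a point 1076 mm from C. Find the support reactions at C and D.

C_x = -340.0 N, C_y = 994.4 N, D_y = 245.6 N

Taking moments about C: D_y·968 − 620·395 − 270·901 + 627050 − 350·1076 = 0 → D_y = 237720/968 = 245.579 ≈ 245.6 N.
ΣF_y = 0: C_y + 245.579 − 620 − 270 − 350 = 0 → C_y = 994.4 N.
ΣF_x = 0: C_x + 340 = 0 → C_x = -340.0 N.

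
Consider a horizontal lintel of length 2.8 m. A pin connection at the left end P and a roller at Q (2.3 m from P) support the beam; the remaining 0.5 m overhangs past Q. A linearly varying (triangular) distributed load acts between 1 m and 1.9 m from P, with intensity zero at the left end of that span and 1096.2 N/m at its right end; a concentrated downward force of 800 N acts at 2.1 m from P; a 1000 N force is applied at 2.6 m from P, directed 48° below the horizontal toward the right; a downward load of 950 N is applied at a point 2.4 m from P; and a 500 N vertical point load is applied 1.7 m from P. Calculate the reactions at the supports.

P_x = -669.1 N, P_y = 211.9 N, Q_y = 3275 N

Resultant of the triangular load: ½ × 1096.2 × 0.9 = 493.29 N, acting at 1.6 m from P (one-third of the span from the peak).
ΣM about P: Q_y·2.3 − (½·1096.2·0.9)·1.6 − 800·2.1 − 1000·sin48°·2.6 − 950·2.4 − 500·1.7 = 0 → Q_y = 7531.44/2.3 = 3274.54 ≈ 3275 N.
ΣF_y = 0: P_y + 3274.54 − ½·1096.2·0.9 − 800 − 1000·sin48° − 950 − 500 = 0 → P_y = 211.9 N.
ΣF_x = 0: P_x + 1000·cos48° = 0 → P_x = -669.1 N.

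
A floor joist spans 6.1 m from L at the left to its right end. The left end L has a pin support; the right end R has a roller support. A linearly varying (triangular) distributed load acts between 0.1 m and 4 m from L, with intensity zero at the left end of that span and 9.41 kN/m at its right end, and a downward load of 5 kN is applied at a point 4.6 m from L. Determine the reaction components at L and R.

L_x = 0, L_y = 11.46 kN, R_y = 11.89 kN

Resultant of the triangular load: ½ × 9.41 × 3.9 = 18.3495 kN, acting at 2.7 m from L (one-third of the span from the peak).
ΣM about L: R_y·6.1 − (½·9.41·3.9)·2.7 − 5·4.6 = 0 → R_y = 72.54365/6.1 = 11.8924 ≈ 11.89 kN.
ΣF_y = 0: L_y + 11.8924 − ½·9.41·3.9 − 5 = 0 → L_y = 11.46 kN.
ΣF_x = 0: no horizontal applied forces, so L_x = 0.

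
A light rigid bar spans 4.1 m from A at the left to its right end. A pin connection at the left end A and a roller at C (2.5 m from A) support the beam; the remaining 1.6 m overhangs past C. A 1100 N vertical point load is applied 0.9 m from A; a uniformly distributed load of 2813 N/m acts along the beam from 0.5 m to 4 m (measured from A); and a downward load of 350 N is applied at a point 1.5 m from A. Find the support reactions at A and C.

A_x = 0, A_y = 1829 N, C_y = 9467 N

Resultant of the distributed load: 2813 × 3.5 = 9845.5 N at 2.25 m from A.
Moments about A: C_y·2.5 − 1100·0.9 − (2813·3.5)·2.25 − 350·1.5 = 0 → C_y = 23667.375/2.5 = 9466.95 ≈ 9467 N.
ΣF_y = 0: A_y + 9466.95 − 1100 − 2813·3.5 − 350 = 0 → A_y = 1829 N.
ΣF_x = 0: no horizontal applied forces, so A_x = 0.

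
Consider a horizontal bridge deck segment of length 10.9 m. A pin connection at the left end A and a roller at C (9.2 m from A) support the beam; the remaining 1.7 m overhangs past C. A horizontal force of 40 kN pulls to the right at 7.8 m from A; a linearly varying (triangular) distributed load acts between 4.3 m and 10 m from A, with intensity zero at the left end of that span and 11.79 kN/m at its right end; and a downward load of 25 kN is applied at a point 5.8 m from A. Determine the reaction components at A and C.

Resultant of the triangular load: ½ × 11.79 × 5.7 = 33.6015 kN, acting at 8.1 m from A (one-third of the span from the peak).
ΣM about A: C_y·9.2 − (½·11.79·5.7)·8.1 − 25·5.8 = 0 → C_y = 417.17215/9.2 = 45.3448 ≈ 45.34 kN.
ΣF_y = 0: A_y + 45.3448 − ½·11.79·5.7 − 25 = 0 → A_y = 13.26 kN.
ΣF_x = 0: A_x + 40 = 0 → A_x = -40.00 kN.

A_x = -40.00 kN, A_y = 13.26 kN, C_y = 45.34 kN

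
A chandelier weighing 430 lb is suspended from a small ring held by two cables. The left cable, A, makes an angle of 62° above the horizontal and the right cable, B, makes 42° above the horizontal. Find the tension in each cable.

ΣF_x = 0: −T_A·cos62° + T_B·cos42° = 0 → T_B = 0.631736·T_A.
ΣF_y = 0: T_A·sin62° + T_B·sin42° = 430.
Substitute: T_A·(0.882948 + 0.631736·0.669131) = 430 → T_A = 329.335 ≈ 329.3 lb.
Then T_B = 0.631736 × 329.335 = 208.1 lb.

T_A = 329.3 lb, T_B = 208.1 lb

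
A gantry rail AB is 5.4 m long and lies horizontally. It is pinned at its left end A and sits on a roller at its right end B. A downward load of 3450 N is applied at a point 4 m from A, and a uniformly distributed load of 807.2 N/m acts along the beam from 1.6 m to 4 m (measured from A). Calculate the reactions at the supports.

A_x = 0, A_y = 1827 N, B_y = 3560 N

Resultant of the distributed load: 807.2 × 2.4 = 1937.28 N at 2.8 m from A.
ΣM about A: B_y·5.4 − 3450·4 − (807.2·2.4)·2.8 = 0 → B_y = 19224.384/5.4 = 3560.07 ≈ 3560 N.
ΣF_y = 0: A_y + 3560.07 − 3450 − 807.2·2.4 = 0 → A_y = 1827 N.
ΣF_x = 0: no horizontal applied forces, so A_x = 0.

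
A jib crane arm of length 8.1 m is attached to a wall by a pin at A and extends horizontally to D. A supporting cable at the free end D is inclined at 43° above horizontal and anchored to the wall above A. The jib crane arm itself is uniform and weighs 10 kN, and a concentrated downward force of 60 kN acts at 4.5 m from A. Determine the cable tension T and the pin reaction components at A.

T = 56.21 kN, A_x = 41.11 kN, A_y = 31.67 kN

ΣM about A: T·sin43°·8.1 − 10·4.05 − 60·4.5 = 0 → T = 310.5/(8.1·0.681998) = 56.2074 ≈ 56.21 kN.
ΣF_x = 0: A_x − T·cos43° = 0 → A_x = 56.2074 × 0.731354 = 41.11 kN.
ΣF_y = 0: A_y + T·sin43° − 10 − 60 = 0 → A_y = 70 − 56.2074 × 0.681998 = 31.67 kN.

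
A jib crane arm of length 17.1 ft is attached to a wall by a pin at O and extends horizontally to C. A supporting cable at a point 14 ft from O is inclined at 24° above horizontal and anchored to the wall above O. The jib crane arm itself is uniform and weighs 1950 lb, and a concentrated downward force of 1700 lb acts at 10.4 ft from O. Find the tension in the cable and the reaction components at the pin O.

ΣM about O: T·sin24°·14 − 1950·8.55 − 1700·10.4 = 0 → T = 34352.5/(14·0.406737) = 6032.77 ≈ 6033 lb.
ΣF_x = 0: O_x − T·cos24° = 0 → O_x = 6032.77 × 0.913545 = 5511 lb.
ΣF_y = 0: O_y + T·sin24° − 1950 − 1700 = 0 → O_y = 3650 − 6032.77 × 0.406737 = 1196 lb.

T = 6033 lb, O_x = 5511 lb, O_y = 1196 lb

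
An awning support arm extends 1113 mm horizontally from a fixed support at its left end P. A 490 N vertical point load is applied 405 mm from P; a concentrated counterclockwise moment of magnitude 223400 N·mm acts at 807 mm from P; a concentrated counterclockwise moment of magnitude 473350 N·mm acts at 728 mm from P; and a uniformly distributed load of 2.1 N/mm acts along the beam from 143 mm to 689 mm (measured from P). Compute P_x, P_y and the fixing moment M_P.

Resultant of the distributed load: 2.1 × 546 = 1146.6 N at 416 mm from P.
ΣF_x = 0: P_x = 0.
ΣF_y = 0: P_y − 490 − 2.1·546 = 0 → P_y = 1637 N.
ΣM about P: M_P − 490·405 + 223400 + 473350 − (2.1·546)·416 = 0 → M_P = -21310 N·mm.

P_x = 0, P_y = 1637 N, M_P = -21310 N·mm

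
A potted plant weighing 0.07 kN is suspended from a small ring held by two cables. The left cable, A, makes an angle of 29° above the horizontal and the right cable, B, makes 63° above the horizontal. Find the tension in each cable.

ΣF_x = 0: −T_A·cos29° + T_B·cos63° = 0 → T_B = 1.92652·T_A.
ΣF_y = 0: T_A·sin29° + T_B·sin63° = 0.07.
Substitute: T_A·(0.48481 + 1.92652·0.891007) = 0.07 → T_A = 0.0317986 ≈ 0.03180 kN.
Then T_B = 1.92652 × 0.0317986 = 0.06126 kN.

T_A = 0.03180 kN, T_B = 0.06126 kN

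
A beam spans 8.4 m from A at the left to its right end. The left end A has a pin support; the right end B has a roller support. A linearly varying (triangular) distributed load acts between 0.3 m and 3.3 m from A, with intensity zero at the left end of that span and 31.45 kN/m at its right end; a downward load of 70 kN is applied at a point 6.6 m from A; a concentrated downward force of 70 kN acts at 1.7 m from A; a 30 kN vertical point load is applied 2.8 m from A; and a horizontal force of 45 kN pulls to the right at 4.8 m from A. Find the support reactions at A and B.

A_x = -45.00 kN, A_y = 125.1 kN, B_y = 92.08 kN

Resultant of the triangular load: ½ × 31.45 × 3 = 47.175 kN, acting at 2.3 m from A (one-third of the span from the peak).
Moments about A: B_y·8.4 − (½·31.45·3)·2.3 − 70·6.6 − 70·1.7 − 30·2.8 = 0 → B_y = 773.5025/8.4 = 92.0836 ≈ 92.08 kN.
ΣF_y = 0: A_y + 92.0836 − ½·31.45·3 − 70 − 70 − 30 = 0 → A_y = 125.1 kN.
ΣF_x = 0: A_x + 45 = 0 → A_x = -45.00 kN.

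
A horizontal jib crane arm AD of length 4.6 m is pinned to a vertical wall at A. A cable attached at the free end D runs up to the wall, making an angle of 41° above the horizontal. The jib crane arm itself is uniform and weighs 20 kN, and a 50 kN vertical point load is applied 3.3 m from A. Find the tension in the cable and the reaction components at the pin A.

T = 69.92 kN, A_x = 52.77 kN, A_y = 24.13 kN

ΣM about A: T·sin41°·4.6 − 20·2.3 − 50·3.3 = 0 → T = 211/(4.6·0.656059) = 69.9168 ≈ 69.92 kN.
ΣF_x = 0: A_x − T·cos41° = 0 → A_x = 69.9168 × 0.75471 = 52.77 kN.
ΣF_y = 0: A_y + T·sin41° − 20 − 50 = 0 → A_y = 70 − 69.9168 × 0.656059 = 24.13 kN.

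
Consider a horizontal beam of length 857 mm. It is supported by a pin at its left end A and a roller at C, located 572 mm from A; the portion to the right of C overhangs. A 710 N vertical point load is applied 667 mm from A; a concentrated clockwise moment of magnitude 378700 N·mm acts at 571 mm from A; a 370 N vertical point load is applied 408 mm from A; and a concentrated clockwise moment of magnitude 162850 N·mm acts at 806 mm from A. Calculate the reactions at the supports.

A_x = 0, A_y = -958.6 N, C_y = 2039 N

Moments about A: C_y·572 − 710·667 − 378700 − 370·408 − 162850 = 0 → C_y = 1166080/572 = 2038.6 ≈ 2039 N.
ΣF_y = 0: A_y + 2038.6 − 710 − 370 = 0 → A_y = -958.6 N.
ΣF_x = 0: no horizontal applied forces, so A_x = 0.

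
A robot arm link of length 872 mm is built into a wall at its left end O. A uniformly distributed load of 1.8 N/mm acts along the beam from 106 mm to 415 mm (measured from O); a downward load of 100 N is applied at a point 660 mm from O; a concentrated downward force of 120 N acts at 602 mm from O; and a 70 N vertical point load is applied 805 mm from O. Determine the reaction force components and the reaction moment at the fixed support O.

O_x = 0, O_y = 846.2 N, M_O = 339500 N·mm

Resultant of the distributed load: 1.8 × 309 = 556.2 N at 260.5 mm from O.
ΣF_x = 0: O_x = 0.
ΣF_y = 0: O_y − 1.8·309 − 100 − 120 − 70 = 0 → O_y = 846.2 N.
ΣM about O: M_O − (1.8·309)·260.5 − 100·660 − 120·602 − 70·805 = 0 → M_O = 339500 N·mm.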